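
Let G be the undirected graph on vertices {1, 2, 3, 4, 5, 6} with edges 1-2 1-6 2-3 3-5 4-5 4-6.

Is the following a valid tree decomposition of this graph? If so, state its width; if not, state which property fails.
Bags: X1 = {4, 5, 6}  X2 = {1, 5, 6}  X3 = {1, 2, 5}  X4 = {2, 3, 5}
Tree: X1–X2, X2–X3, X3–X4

Yes; width 2.

Every vertex of G appears in some bag (union = {1, 2, 3, 4, 5, 6}); every edge is covered by a bag; and for each vertex v the set of bags containing v is connected in the bag tree. The decomposition is therefore valid. The largest bag has 3 vertices, so the width is 2.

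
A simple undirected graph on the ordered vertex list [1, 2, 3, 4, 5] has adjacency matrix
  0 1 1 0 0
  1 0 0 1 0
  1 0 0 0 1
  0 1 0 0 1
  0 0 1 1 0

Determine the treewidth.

2

A width-2 tree decomposition is:
Bags: B1 = {1, 2, 3}  B2 = {2, 3, 5}  B3 = {2, 4, 5}
Tree: B1–B2, B2–B3
Every bag has size at most 3, so the width is 3 − 1 = 2 and tw(G) ≤ 2. The edges 2–1–3–5–4–2 form a cycle, so G is not a tree and its treewidth is at least 2. The upper and lower bounds meet at 2, so that is the treewidth.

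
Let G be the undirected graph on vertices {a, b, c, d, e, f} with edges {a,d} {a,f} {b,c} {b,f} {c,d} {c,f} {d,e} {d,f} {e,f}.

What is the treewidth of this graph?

A width-2 tree decomposition is:
Bags: B1 = {a, d, f}  B2 = {c, d, f}  B3 = {d, e, f}  B4 = {b, c, f}
Tree: B1–B2, B2–B3, B2–B4
Every bag has size at most 3, so the width is 3 − 1 = 2 and tw(G) ≤ 2. For the lower bound, the 3 vertices {d, e, f} are pairwise adjacent, and any tree decomposition puts a clique entirely inside one bag — forcing width ≥ 2. Combining the bounds, tw(G) = 2.

2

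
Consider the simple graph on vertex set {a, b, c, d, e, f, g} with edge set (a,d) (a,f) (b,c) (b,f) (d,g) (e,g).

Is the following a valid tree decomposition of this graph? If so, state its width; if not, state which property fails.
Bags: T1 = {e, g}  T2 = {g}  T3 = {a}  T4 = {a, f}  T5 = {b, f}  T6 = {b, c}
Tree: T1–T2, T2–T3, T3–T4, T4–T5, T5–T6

No — vertex d appears in no bag.

A tree decomposition must satisfy three properties: every vertex lies in some bag; for every edge, both endpoints lie together in some bag; and for every vertex, the bags containing it form a connected subtree. Here vertex d appears in no bag, so the decomposition is invalid.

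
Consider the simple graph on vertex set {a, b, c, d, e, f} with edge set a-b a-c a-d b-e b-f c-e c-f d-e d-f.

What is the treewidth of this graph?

A width-3 tree decomposition is:
Bags: B1 = {b, c, d, e}  B2 = {b, c, d, f}  B3 = {a, b, c, d}
Tree: B1–B2, B2–B3
Every bag has size at most 4, so the width is 4 − 1 = 3 and tw(G) ≤ 3. For the lower bound: the 4 vertex sets {d,e}, {c,f}, {b}, {a} are disjoint, each induces a connected subgraph, and every pair is joined by at least one edge of G. Contracting each set to a single vertex therefore yields K_{4} as a minor, and since treewidth is minor-monotone, tw(G) ≥ tw(K_{4}) = 3. The upper and lower bounds meet at 3, so that is the treewidth.

3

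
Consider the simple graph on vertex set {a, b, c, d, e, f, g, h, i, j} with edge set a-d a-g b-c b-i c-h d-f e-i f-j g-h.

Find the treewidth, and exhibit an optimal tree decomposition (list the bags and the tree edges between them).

Treewidth 1.
One such decomposition:
Bags: B1 = {e, i}  B2 = {b, i}  B3 = {b, c}  B4 = {c, h}  B5 = {g, h}  B6 = {a, g}  B7 = {a, d}  B8 = {d, f}  B9 = {f, j}
Tree: B1–B2, B2–B3, B3–B4, B4–B5, B5–B6, B6–B7, B7–B8, B8–B9

Every bag has size at most 2, so the width is 2 − 1 = 1 and tw(G) ≤ 1. Any graph with an edge has treewidth ≥ 1, and G has the edge e–i. The upper and lower bounds meet at 1, so that is the treewidth.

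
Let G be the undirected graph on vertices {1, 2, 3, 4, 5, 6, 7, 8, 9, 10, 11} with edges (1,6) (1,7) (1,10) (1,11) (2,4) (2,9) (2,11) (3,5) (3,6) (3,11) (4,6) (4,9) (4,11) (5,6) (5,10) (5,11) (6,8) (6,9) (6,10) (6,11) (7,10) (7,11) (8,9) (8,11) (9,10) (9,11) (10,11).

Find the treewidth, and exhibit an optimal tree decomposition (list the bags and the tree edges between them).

Treewidth 3.
One optimal decomposition is:
Bags: B1 = {6, 9, 10, 11}  B2 = {6, 8, 9, 11}  B3 = {5, 6, 10, 11}  B4 = {1, 6, 10, 11}  B5 = {3, 5, 6, 11}  B6 = {1, 7, 10, 11}  B7 = {4, 6, 9, 11}  B8 = {2, 4, 9, 11}
Tree: B1–B2, B1–B3, B3–B4, B3–B5, B4–B6, B2–B7, B7–B8

Each bag holds 4 vertices, so the decomposition has width 3, which upper-bounds the treewidth. For the lower bound, the 4 vertices {2, 4, 9, 11} are pairwise adjacent, and any tree decomposition puts a clique entirely inside one bag — forcing width ≥ 3. The upper and lower bounds meet at 3, so that is the treewidth.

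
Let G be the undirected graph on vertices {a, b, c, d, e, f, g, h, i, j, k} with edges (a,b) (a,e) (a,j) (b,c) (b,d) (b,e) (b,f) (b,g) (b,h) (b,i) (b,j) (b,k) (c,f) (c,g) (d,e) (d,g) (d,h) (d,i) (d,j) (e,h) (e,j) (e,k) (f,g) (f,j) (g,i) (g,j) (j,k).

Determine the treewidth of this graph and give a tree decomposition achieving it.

Treewidth 3.
One such decomposition:
Bags: B1 = {b, f, g, j}  B2 = {b, d, g, j}  B3 = {b, d, e, j}  B4 = {a, b, e, j}  B5 = {b, e, j, k}  B6 = {b, c, f, g}  B7 = {b, d, e, h}  B8 = {b, d, g, i}
Tree: B1–B2, B2–B3, B3–B4, B3–B5, B1–B6, B3–B7, B2–B8

The largest bag has 4 vertices, giving width 3; this decomposition certifies tw(G) ≤ 3. Conversely, {b, d, g, j} is a clique of size 4, and the vertices of any clique must share a bag in every tree decomposition; so some bag has ≥ 4 vertices and tw(G) ≥ 3. The upper and lower bounds meet at 3, so that is the treewidth.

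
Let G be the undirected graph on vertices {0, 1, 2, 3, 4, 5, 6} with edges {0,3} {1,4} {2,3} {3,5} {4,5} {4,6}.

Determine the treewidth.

A width-1 tree decomposition is:
Bags: B1 = {3, 5}  B2 = {0, 3}  B3 = {4, 5}  B4 = {2, 3}  B5 = {1, 4}  B6 = {4, 6}
Tree: B1–B2, B1–B3, B1–B4, B3–B5, B5–B6
The largest bag has 2 vertices, giving width 1; this decomposition certifies tw(G) ≤ 1. G has an edge, so its treewidth is at least 1. Hence tw(G) = 1 exactly.

1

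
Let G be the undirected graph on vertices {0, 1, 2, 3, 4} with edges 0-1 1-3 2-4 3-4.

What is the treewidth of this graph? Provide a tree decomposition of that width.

The largest bag has 2 vertices, giving width 1; this decomposition certifies tw(G) ≤ 1. G has an edge, so its treewidth is at least 1. Hence tw(G) = 1 exactly.

Treewidth 1.
One such decomposition:
Bags: B1 = {0, 1}  B2 = {1, 3}  B3 = {3, 4}  B4 = {2, 4}
Tree: B1–B2, B2–B3, B3–B4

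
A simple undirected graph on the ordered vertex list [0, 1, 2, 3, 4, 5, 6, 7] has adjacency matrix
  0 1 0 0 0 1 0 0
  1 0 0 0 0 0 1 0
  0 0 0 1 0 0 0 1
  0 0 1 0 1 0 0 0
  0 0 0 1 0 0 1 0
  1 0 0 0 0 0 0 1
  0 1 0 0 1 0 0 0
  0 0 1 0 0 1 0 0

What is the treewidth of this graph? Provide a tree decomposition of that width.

Every bag has size at most 3, so the width is 3 − 1 = 2 and tw(G) ≤ 2. For the lower bound, G contains the cycle 3–4–6–1–0–5–7–2–3, so G is not a forest; only forests have treewidth ≤ 1, hence tw(G) ≥ 2. Therefore the treewidth is 2.

Treewidth 2.
Bags: B1 = {3, 4, 6}  B2 = {1, 3, 6}  B3 = {0, 1, 3}  B4 = {0, 3, 5}  B5 = {3, 5, 7}  B6 = {2, 3, 7}
Tree: B1–B2, B2–B3, B3–B4, B4–B5, B5–B6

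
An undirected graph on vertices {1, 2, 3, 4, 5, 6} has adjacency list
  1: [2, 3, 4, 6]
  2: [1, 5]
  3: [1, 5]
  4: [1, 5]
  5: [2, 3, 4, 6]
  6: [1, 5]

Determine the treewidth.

A width-2 tree decomposition is:
Bags: B1 = {1, 5, 6}  B2 = {1, 3, 5}  B3 = {1, 4, 5}  B4 = {1, 2, 5}
Tree: B1–B2, B2–B3, B3–B4
The largest bag has 3 vertices, giving width 2; this decomposition certifies tw(G) ≤ 2. The edges 6–5–3–1–6 form a cycle, so G is not a tree and its treewidth is at least 2. Combining the bounds, tw(G) = 2.

2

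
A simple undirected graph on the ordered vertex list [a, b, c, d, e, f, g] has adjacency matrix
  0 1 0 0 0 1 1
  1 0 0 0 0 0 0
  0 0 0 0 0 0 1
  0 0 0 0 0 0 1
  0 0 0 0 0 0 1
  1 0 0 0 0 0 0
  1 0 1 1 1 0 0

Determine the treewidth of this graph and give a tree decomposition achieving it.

Treewidth 1.
One such decomposition:
Bags: B1 = {a, g}  B2 = {a, b}  B3 = {a, f}  B4 = {c, g}  B5 = {e, g}  B6 = {d, g}
Tree: B1–B2, B2–B3, B1–B4, B1–B5, B5–B6

Each bag holds 2 vertices, so the decomposition has width 1, which upper-bounds the treewidth. G has an edge, so its treewidth is at least 1. The upper and lower bounds meet at 1, so that is the treewidth.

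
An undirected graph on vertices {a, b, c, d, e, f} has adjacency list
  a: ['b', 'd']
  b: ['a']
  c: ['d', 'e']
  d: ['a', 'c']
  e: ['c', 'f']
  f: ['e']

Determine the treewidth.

A width-1 tree decomposition is:
Bags: B1 = {a, b}  B2 = {a, d}  B3 = {c, d}  B4 = {c, e}  B5 = {e, f}
Tree: B1–B2, B2–B3, B3–B4, B4–B5
The largest bag has 2 vertices, giving width 1; this decomposition certifies tw(G) ≤ 1. Any graph with an edge has treewidth ≥ 1, and G has the edge b–a. Therefore the treewidth is 1.

1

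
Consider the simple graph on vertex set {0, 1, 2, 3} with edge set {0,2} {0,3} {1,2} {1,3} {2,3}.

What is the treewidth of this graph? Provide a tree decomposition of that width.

Each bag holds 3 vertices, so the decomposition has width 2, which upper-bounds the treewidth. Conversely, {0, 2, 3} is a clique of size 3, and the vertices of any clique must share a bag in every tree decomposition; so some bag has ≥ 3 vertices and tw(G) ≥ 2. Hence tw(G) = 2 exactly.

Treewidth 2.
One optimal decomposition is:
Bags: B1 = {1, 2, 3}  B2 = {0, 2, 3}
Tree: B1–B2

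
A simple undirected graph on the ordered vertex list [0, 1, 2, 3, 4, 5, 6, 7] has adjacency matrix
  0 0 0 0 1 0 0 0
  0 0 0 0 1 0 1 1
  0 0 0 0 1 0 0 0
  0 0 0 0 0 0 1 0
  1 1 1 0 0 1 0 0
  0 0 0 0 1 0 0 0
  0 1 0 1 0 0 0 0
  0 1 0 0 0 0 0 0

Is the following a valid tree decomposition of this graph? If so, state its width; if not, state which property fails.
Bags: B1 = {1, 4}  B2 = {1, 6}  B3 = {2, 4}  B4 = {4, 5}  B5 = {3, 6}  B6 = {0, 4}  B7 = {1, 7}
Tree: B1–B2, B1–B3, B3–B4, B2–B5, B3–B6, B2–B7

Yes; width 1.

Vertex coverage: the bags together contain {0, 1, 2, 3, 4, 5, 6, 7}, the full vertex set. Edge coverage: each edge of G has both endpoints in at least one bag. Running intersection: for every vertex, the bags containing it form a connected subtree. All three properties hold, so this is a valid tree decomposition of width max|bag| − 1 = 1, and hence tw(G) ≤ 1.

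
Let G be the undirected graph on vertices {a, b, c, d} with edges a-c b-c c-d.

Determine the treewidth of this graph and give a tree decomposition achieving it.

Each bag holds 2 vertices, so the decomposition has width 1, which upper-bounds the treewidth. G has an edge, so its treewidth is at least 1. Hence tw(G) = 1 exactly.

Treewidth 1.
One optimal decomposition is:
Bags: B1 = {b, c}  B2 = {c, d}  B3 = {a, c}
Tree: B1–B2, B1–B3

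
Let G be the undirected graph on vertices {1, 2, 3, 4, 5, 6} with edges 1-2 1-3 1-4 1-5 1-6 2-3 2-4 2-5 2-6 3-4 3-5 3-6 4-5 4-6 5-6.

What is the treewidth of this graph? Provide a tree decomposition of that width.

Treewidth 5.
One such decomposition:
Bags: B1 = {1, 2, 3, 4, 5, 6}
Tree: (single bag)

A single bag containing all 6 vertices is trivially a valid decomposition of width 5. Conversely, {1, 2, 3, 4, 5, 6} is a clique of size 6, and the vertices of any clique must share a bag in every tree decomposition; so some bag has ≥ 6 vertices and tw(G) ≥ 5. Combining the bounds, tw(G) = 5.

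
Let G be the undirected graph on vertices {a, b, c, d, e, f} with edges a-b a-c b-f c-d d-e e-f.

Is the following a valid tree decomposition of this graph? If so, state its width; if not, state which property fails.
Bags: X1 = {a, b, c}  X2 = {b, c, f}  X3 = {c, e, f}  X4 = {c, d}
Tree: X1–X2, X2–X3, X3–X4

A tree decomposition must satisfy three properties: every vertex lies in some bag; for every edge, both endpoints lie together in some bag; and for every vertex, the bags containing it form a connected subtree. Here edge (e,d) lies in no bag, so the decomposition is invalid.

No — edge (e,d) lies in no bag.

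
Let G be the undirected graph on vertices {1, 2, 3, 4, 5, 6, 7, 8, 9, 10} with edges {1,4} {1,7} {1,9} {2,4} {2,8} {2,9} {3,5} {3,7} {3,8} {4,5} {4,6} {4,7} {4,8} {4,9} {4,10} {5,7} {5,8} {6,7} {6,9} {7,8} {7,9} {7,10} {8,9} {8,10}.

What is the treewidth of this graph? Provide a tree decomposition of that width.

Each bag holds 4 vertices, so the decomposition has width 3, which upper-bounds the treewidth. On the other hand G contains the 4-clique {3, 5, 7, 8}. A clique must lie in a single bag of any decomposition, so no decomposition can have width below 3. The upper and lower bounds meet at 3, so that is the treewidth.

Treewidth 3.
One such decomposition:
Bags: B1 = {4, 5, 7, 8}  B2 = {4, 7, 8, 9}  B3 = {1, 4, 7, 9}  B4 = {4, 7, 8, 10}  B5 = {3, 5, 7, 8}  B6 = {4, 6, 7, 9}  B7 = {2, 4, 8, 9}
Tree: B1–B2, B2–B3, B2–B4, B1–B5, B2–B6, B2–B7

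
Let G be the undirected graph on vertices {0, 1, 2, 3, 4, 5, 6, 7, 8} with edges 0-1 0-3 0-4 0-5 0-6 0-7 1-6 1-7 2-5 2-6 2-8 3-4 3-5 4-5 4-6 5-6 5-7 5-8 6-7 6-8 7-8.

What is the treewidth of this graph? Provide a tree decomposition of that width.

Treewidth 3.
One such decomposition:
Bags: B1 = {5, 6, 7, 8}  B2 = {2, 5, 6, 8}  B3 = {0, 5, 6, 7}  B4 = {0, 4, 5, 6}  B5 = {0, 3, 4, 5}  B6 = {0, 1, 6, 7}
Tree: B1–B2, B1–B3, B3–B4, B4–B5, B3–B6

The largest bag has 4 vertices, giving width 3; this decomposition certifies tw(G) ≤ 3. On the other hand G contains the 4-clique {0, 1, 6, 7}. A clique must lie in a single bag of any decomposition, so no decomposition can have width below 3. The upper and lower bounds meet at 3, so that is the treewidth.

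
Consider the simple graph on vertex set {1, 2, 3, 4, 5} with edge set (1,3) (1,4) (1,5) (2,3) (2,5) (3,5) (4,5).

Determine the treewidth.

2

A width-2 tree decomposition is:
Bags: B1 = {2, 3, 5}  B2 = {1, 3, 5}  B3 = {1, 4, 5}
Tree: B1–B2, B2–B3
Each bag holds 3 vertices, so the decomposition has width 2, which upper-bounds the treewidth. On the other hand G contains the 3-clique {1, 3, 5}. A clique must lie in a single bag of any decomposition, so no decomposition can have width below 2. Combining the bounds, tw(G) = 2.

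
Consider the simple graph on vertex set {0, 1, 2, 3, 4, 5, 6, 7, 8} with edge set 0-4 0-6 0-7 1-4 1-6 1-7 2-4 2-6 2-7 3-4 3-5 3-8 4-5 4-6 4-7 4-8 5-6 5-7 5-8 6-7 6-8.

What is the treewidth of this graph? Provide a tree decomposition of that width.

Every bag has size at most 4, so the width is 4 − 1 = 3 and tw(G) ≤ 3. For the lower bound, the 4 vertices {3, 4, 5, 8} are pairwise adjacent, and any tree decomposition puts a clique entirely inside one bag — forcing width ≥ 3. The upper and lower bounds meet at 3, so that is the treewidth.

Treewidth 3.
Bags: B1 = {4, 5, 6, 8}  B2 = {4, 5, 6, 7}  B3 = {0, 4, 6, 7}  B4 = {3, 4, 5, 8}  B5 = {2, 4, 6, 7}  B6 = {1, 4, 6, 7}
Tree: B1–B2, B2–B3, B1–B4, B2–B5, B3–B6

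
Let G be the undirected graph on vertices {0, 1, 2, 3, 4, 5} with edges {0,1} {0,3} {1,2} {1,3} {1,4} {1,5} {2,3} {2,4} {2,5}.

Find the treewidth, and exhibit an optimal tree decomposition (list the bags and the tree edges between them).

The largest bag has 3 vertices, giving width 2; this decomposition certifies tw(G) ≤ 2. On the other hand G contains the 3-clique {0, 1, 3}. A clique must lie in a single bag of any decomposition, so no decomposition can have width below 2. The upper and lower bounds meet at 2, so that is the treewidth.

Treewidth 2.
One optimal decomposition is:
Bags: B1 = {1, 2, 5}  B2 = {1, 2, 3}  B3 = {1, 2, 4}  B4 = {0, 1, 3}
Tree: B1–B2, B1–B3, B2–B4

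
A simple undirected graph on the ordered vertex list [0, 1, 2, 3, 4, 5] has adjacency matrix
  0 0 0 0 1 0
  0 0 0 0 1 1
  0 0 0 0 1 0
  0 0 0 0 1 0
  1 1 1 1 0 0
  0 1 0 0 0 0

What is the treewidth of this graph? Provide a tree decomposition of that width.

The largest bag has 2 vertices, giving width 1; this decomposition certifies tw(G) ≤ 1. G has an edge, so its treewidth is at least 1. The upper and lower bounds meet at 1, so that is the treewidth.

Treewidth 1.
One optimal decomposition is:
Bags: B1 = {3, 4}  B2 = {0, 4}  B3 = {1, 4}  B4 = {1, 5}  B5 = {2, 4}
Tree: B1–B2, B1–B3, B3–B4, B1–B5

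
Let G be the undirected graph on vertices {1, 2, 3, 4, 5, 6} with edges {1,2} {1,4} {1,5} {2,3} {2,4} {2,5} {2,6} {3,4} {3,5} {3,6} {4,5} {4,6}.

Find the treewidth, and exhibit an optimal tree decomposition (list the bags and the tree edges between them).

Treewidth 3.
One such decomposition:
Bags: B1 = {2, 3, 4, 6}  B2 = {2, 3, 4, 5}  B3 = {1, 2, 4, 5}
Tree: B1–B2, B2–B3

The largest bag has 4 vertices, giving width 3; this decomposition certifies tw(G) ≤ 3. For the lower bound, the 4 vertices {1, 2, 4, 5} are pairwise adjacent, and any tree decomposition puts a clique entirely inside one bag — forcing width ≥ 3. Combining the bounds, tw(G) = 3.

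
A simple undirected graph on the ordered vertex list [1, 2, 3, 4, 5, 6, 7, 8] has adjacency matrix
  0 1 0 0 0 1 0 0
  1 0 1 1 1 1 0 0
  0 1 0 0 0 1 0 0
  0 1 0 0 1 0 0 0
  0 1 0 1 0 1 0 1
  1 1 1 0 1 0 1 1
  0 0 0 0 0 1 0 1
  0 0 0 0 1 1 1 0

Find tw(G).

2

A width-2 tree decomposition is:
Bags: B1 = {2, 5, 6}  B2 = {2, 3, 6}  B3 = {5, 6, 8}  B4 = {1, 2, 6}  B5 = {6, 7, 8}  B6 = {2, 4, 5}
Tree: B1–B2, B1–B3, B1–B4, B3–B5, B1–B6
Each bag holds 3 vertices, so the decomposition has width 2, which upper-bounds the treewidth. On the other hand G contains the 3-clique {2, 4, 5}. A clique must lie in a single bag of any decomposition, so no decomposition can have width below 2. The upper and lower bounds meet at 2, so that is the treewidth.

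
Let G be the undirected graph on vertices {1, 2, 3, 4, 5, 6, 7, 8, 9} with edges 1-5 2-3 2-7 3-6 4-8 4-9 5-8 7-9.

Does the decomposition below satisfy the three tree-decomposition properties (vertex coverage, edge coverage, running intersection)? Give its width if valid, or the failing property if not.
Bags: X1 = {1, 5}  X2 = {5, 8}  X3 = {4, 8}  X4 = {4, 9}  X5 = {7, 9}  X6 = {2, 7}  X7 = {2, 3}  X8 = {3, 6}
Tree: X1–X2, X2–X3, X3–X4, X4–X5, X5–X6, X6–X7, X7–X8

Yes; width 1.

Vertex coverage: the bags together contain {1, 2, 3, 4, 5, 6, 7, 8, 9}, the full vertex set. Edge coverage: each edge of G has both endpoints in at least one bag. Running intersection: for every vertex, the bags containing it form a connected subtree. All three properties hold, so this is a valid tree decomposition of width max|bag| − 1 = 1, and hence tw(G) ≤ 1.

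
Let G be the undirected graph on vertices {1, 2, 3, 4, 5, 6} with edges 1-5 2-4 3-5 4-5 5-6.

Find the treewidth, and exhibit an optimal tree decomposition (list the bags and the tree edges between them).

Treewidth 1.
One optimal decomposition is:
Bags: B1 = {5, 6}  B2 = {3, 5}  B3 = {4, 5}  B4 = {2, 4}  B5 = {1, 5}
Tree: B1–B2, B1–B3, B3–B4, B2–B5

Every bag has size at most 2, so the width is 2 − 1 = 1 and tw(G) ≤ 1. Since G has at least one edge (e.g. 6–5), it is not an edgeless graph, so tw(G) ≥ 1. Combining the bounds, tw(G) = 1.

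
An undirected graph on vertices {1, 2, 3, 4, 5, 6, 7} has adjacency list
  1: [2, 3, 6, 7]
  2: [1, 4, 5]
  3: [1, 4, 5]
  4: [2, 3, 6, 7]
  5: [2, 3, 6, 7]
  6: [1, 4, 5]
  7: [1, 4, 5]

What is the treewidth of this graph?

A width-3 tree decomposition is:
Bags: B1 = {1, 4, 5, 7}  B2 = {1, 3, 4, 5}  B3 = {1, 2, 4, 5}  B4 = {1, 4, 5, 6}
Tree: B1–B2, B2–B3, B3–B4
The largest bag has 4 vertices, giving width 3; this decomposition certifies tw(G) ≤ 3. For the lower bound: the 4 vertex sets {1,7}, {3,5}, {4}, {2} are disjoint, each induces a connected subgraph, and every pair is joined by at least one edge of G. Contracting each set to a single vertex therefore yields K_{4} as a minor, and since treewidth is minor-monotone, tw(G) ≥ tw(K_{4}) = 3. Combining the bounds, tw(G) = 3.

3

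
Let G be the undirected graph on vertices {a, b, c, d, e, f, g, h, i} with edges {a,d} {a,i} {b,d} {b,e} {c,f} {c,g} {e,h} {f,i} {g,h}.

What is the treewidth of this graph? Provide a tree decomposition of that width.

The largest bag has 3 vertices, giving width 2; this decomposition certifies tw(G) ≤ 2. Since h–e–b–d–a–i–f–c–g–h is a cycle in G, G is not acyclic. Forests are exactly the graphs of treewidth ≤ 1, so tw(G) ≥ 2. The upper and lower bounds meet at 2, so that is the treewidth.

Treewidth 2.
Bags: B1 = {b, e, h}  B2 = {b, d, h}  B3 = {a, d, h}  B4 = {a, h, i}  B5 = {f, h, i}  B6 = {c, f, h}  B7 = {c, g, h}
Tree: B1–B2, B2–B3, B3–B4, B4–B5, B5–B6, B6–B7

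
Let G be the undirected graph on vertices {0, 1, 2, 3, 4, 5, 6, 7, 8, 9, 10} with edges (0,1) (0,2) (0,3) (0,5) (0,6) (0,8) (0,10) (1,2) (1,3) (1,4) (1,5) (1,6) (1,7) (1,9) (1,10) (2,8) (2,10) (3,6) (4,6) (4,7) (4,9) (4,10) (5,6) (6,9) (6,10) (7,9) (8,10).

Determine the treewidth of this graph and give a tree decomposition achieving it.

Treewidth 3.
One such decomposition:
Bags: B1 = {1, 4, 6, 9}  B2 = {1, 4, 6, 10}  B3 = {0, 1, 6, 10}  B4 = {0, 1, 3, 6}  B5 = {0, 1, 5, 6}  B6 = {0, 1, 2, 10}  B7 = {1, 4, 7, 9}  B8 = {0, 2, 8, 10}
Tree: B1–B2, B2–B3, B3–B4, B4–B5, B3–B6, B1–B7, B6–B8

The largest bag has 4 vertices, giving width 3; this decomposition certifies tw(G) ≤ 3. On the other hand G contains the 4-clique {0, 2, 8, 10}. A clique must lie in a single bag of any decomposition, so no decomposition can have width below 3. Therefore the treewidth is 3.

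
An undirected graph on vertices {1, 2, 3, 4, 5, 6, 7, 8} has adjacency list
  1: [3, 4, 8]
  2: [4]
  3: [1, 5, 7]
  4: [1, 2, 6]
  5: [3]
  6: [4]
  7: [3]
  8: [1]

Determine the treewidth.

A width-1 tree decomposition is:
Bags: B1 = {1, 4}  B2 = {2, 4}  B3 = {1, 3}  B4 = {4, 6}  B5 = {1, 8}  B6 = {3, 7}  B7 = {3, 5}
Tree: B1–B2, B1–B3, B1–B4, B1–B5, B3–B6, B6–B7
The largest bag has 2 vertices, giving width 1; this decomposition certifies tw(G) ≤ 1. G has an edge, so its treewidth is at least 1. Hence tw(G) = 1 exactly.

1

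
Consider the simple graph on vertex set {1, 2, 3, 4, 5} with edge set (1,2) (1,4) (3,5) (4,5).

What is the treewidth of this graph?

A width-1 tree decomposition is:
Bags: B1 = {1, 2}  B2 = {1, 4}  B3 = {4, 5}  B4 = {3, 5}
Tree: B1–B2, B2–B3, B3–B4
The largest bag has 2 vertices, giving width 1; this decomposition certifies tw(G) ≤ 1. Any graph with an edge has treewidth ≥ 1, and G has the edge 2–1. The upper and lower bounds meet at 1, so that is the treewidth.

1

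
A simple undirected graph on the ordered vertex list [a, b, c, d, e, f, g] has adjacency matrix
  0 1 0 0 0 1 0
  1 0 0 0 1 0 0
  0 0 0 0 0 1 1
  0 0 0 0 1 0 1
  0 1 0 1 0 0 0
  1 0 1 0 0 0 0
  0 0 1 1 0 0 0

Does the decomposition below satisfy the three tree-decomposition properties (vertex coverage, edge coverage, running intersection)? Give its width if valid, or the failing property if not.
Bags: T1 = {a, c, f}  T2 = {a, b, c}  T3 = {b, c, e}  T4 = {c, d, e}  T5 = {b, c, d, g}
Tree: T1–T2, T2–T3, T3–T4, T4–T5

A tree decomposition must satisfy three properties: every vertex lies in some bag; for every edge, both endpoints lie together in some bag; and for every vertex, the bags containing it form a connected subtree. Here bags containing vertex b are not connected in the tree, so the decomposition is invalid.

No — bags containing vertex b are not connected in the tree.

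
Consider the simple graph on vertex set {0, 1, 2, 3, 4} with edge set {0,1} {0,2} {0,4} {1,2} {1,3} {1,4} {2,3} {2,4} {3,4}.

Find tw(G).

3

A width-3 tree decomposition is:
Bags: B1 = {0, 1, 2, 4}  B2 = {1, 2, 3, 4}
Tree: B1–B2
Each bag holds 4 vertices, so the decomposition has width 3, which upper-bounds the treewidth. On the other hand G contains the 4-clique {0, 1, 2, 4}. A clique must lie in a single bag of any decomposition, so no decomposition can have width below 3. Combining the bounds, tw(G) = 3.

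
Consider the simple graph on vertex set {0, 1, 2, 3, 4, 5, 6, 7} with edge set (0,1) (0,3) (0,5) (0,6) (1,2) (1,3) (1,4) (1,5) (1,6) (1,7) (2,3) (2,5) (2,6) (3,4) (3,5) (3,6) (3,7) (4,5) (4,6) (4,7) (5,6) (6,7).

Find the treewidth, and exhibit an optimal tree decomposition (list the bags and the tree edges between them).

Treewidth 4.
One optimal decomposition is:
Bags: B1 = {1, 3, 4, 6, 7}  B2 = {1, 3, 4, 5, 6}  B3 = {0, 1, 3, 5, 6}  B4 = {1, 2, 3, 5, 6}
Tree: B1–B2, B2–B3, B3–B4

The largest bag has 5 vertices, giving width 4; this decomposition certifies tw(G) ≤ 4. Conversely, {0, 1, 3, 5, 6} is a clique of size 5, and the vertices of any clique must share a bag in every tree decomposition; so some bag has ≥ 5 vertices and tw(G) ≥ 4. Hence tw(G) = 4 exactly.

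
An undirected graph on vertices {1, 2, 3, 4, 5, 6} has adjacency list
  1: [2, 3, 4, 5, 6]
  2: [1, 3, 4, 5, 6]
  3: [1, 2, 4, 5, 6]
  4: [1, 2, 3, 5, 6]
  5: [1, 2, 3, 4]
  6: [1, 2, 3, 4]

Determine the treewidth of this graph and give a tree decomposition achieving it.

Treewidth 4.
One such decomposition:
Bags: B1 = {1, 2, 3, 4, 5}  B2 = {1, 2, 3, 4, 6}
Tree: B1–B2

Each bag holds 5 vertices, so the decomposition has width 4, which upper-bounds the treewidth. Conversely, {1, 2, 3, 4, 5} is a clique of size 5, and the vertices of any clique must share a bag in every tree decomposition; so some bag has ≥ 5 vertices and tw(G) ≥ 4. Combining the bounds, tw(G) = 4.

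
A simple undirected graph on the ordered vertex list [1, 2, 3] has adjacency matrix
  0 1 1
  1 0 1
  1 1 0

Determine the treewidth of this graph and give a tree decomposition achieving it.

Treewidth 2.
One such decomposition:
Bags: B1 = {1, 2, 3}
Tree: (single bag)

A single bag containing all 3 vertices is trivially a valid decomposition of width 2. For the lower bound, the 3 vertices {1, 2, 3} are pairwise adjacent, and any tree decomposition puts a clique entirely inside one bag — forcing width ≥ 2. The upper and lower bounds meet at 2, so that is the treewidth.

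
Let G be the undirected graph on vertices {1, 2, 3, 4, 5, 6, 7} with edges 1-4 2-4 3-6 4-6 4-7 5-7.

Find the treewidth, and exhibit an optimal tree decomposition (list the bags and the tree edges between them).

Every bag has size at most 2, so the width is 2 − 1 = 1 and tw(G) ≤ 1. G has an edge, so its treewidth is at least 1. The upper and lower bounds meet at 1, so that is the treewidth.

Treewidth 1.
One such decomposition:
Bags: B1 = {4, 7}  B2 = {4, 6}  B3 = {2, 4}  B4 = {1, 4}  B5 = {3, 6}  B6 = {5, 7}
Tree: B1–B2, B1–B3, B2–B4, B2–B5, B1–B6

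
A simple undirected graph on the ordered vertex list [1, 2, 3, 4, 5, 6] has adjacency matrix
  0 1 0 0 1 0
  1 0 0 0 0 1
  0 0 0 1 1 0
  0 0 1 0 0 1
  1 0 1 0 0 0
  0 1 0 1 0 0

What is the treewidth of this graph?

2

A width-2 tree decomposition is:
Bags: B1 = {3, 4, 6}  B2 = {3, 5, 6}  B3 = {1, 5, 6}  B4 = {1, 2, 6}
Tree: B1–B2, B2–B3, B3–B4
Every bag has size at most 3, so the width is 3 − 1 = 2 and tw(G) ≤ 2. The edges 6–4–3–5–1–2–6 form a cycle, so G is not a tree and its treewidth is at least 2. Therefore the treewidth is 2.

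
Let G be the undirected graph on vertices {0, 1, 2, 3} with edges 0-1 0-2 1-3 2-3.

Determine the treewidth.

2

A width-2 tree decomposition is:
Bags: B1 = {0, 1, 2}  B2 = {1, 2, 3}
Tree: B1–B2
Each bag holds 3 vertices, so the decomposition has width 2, which upper-bounds the treewidth. Since 1–0–2–3–1 is a cycle in G, G is not acyclic. Forests are exactly the graphs of treewidth ≤ 1, so tw(G) ≥ 2. The upper and lower bounds meet at 2, so that is the treewidth.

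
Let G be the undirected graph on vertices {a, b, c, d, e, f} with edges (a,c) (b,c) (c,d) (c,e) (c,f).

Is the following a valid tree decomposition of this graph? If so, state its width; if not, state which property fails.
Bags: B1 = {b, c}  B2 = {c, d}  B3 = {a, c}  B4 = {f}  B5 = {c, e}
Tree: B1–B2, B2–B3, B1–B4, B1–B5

A tree decomposition must satisfy three properties: every vertex lies in some bag; for every edge, both endpoints lie together in some bag; and for every vertex, the bags containing it form a connected subtree. Here edge (c,f) lies in no bag, so the decomposition is invalid.

No — edge (c,f) lies in no bag.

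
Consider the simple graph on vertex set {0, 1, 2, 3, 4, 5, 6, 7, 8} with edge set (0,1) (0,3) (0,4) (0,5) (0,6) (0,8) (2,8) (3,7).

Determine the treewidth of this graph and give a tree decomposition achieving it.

Each bag holds 2 vertices, so the decomposition has width 1, which upper-bounds the treewidth. G has an edge, so its treewidth is at least 1. Combining the bounds, tw(G) = 1.

Treewidth 1.
One optimal decomposition is:
Bags: B1 = {2, 8}  B2 = {0, 8}  B3 = {0, 5}  B4 = {0, 6}  B5 = {0, 3}  B6 = {3, 7}  B7 = {0, 1}  B8 = {0, 4}
Tree: B1–B2, B2–B3, B2–B4, B4–B5, B5–B6, B5–B7, B3–B8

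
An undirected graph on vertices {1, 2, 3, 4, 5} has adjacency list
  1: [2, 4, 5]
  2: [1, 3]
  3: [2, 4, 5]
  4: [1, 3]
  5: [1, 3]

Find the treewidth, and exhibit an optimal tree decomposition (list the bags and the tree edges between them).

Treewidth 2.
One such decomposition:
Bags: B1 = {1, 3, 4}  B2 = {1, 2, 3}  B3 = {1, 3, 5}
Tree: B1–B2, B2–B3

Each bag holds 3 vertices, so the decomposition has width 2, which upper-bounds the treewidth. The edges 4–3–2–1–4 form a cycle, so G is not a tree and its treewidth is at least 2. The upper and lower bounds meet at 2, so that is the treewidth.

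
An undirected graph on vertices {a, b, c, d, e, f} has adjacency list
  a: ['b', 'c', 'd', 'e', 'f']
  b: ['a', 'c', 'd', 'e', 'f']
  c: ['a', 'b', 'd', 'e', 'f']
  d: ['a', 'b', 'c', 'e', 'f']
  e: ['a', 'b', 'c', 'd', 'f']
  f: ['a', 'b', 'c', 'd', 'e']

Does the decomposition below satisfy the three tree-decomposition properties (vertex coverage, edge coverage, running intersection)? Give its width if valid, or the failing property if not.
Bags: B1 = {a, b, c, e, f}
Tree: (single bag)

No — vertex d appears in no bag.

A tree decomposition must satisfy three properties: every vertex lies in some bag; for every edge, both endpoints lie together in some bag; and for every vertex, the bags containing it form a connected subtree. Here vertex d appears in no bag, so the decomposition is invalid.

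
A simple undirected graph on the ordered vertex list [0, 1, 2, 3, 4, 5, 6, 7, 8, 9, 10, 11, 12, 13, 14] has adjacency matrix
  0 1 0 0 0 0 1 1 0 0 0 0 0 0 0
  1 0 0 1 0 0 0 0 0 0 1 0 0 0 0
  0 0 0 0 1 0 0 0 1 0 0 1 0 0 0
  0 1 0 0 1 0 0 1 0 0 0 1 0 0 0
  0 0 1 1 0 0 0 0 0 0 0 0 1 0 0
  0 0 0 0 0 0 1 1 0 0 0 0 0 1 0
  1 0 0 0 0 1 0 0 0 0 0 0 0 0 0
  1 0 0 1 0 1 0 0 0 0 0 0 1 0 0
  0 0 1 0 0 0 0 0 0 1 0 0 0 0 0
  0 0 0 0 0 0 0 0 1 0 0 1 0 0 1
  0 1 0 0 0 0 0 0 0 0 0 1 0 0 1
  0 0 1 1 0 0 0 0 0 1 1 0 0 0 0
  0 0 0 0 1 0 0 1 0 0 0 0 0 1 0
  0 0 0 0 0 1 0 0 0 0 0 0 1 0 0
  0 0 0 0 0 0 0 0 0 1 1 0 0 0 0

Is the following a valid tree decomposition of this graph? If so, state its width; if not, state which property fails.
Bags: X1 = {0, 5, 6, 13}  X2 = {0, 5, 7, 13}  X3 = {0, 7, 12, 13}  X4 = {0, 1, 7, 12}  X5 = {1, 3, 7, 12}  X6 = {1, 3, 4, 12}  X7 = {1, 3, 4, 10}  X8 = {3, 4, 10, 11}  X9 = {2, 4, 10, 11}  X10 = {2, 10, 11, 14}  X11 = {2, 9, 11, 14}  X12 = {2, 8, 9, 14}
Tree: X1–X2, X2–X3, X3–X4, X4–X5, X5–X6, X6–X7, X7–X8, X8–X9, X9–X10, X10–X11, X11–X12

Vertex coverage: the bags together contain {0, 1, 2, 3, 4, 5, 6, 7, 8, 9, 10, 11, 12, 13, 14}, the full vertex set. Edge coverage: each edge of G has both endpoints in at least one bag. Running intersection: for every vertex, the bags containing it form a connected subtree. All three properties hold, so this is a valid tree decomposition of width max|bag| − 1 = 3, and hence tw(G) ≤ 3.

Yes; width 3.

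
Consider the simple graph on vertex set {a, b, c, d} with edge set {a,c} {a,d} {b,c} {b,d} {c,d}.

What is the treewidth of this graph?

A width-2 tree decomposition is:
Bags: B1 = {b, c, d}  B2 = {a, c, d}
Tree: B1–B2
Every bag has size at most 3, so the width is 3 − 1 = 2 and tw(G) ≤ 2. Conversely, {a, c, d} is a clique of size 3, and the vertices of any clique must share a bag in every tree decomposition; so some bag has ≥ 3 vertices and tw(G) ≥ 2. Hence tw(G) = 2 exactly.

2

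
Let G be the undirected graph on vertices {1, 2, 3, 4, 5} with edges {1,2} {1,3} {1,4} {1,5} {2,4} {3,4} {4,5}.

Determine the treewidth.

2

A width-2 tree decomposition is:
Bags: B1 = {1, 4, 5}  B2 = {1, 3, 4}  B3 = {1, 2, 4}
Tree: B1–B2, B2–B3
The largest bag has 3 vertices, giving width 2; this decomposition certifies tw(G) ≤ 2. Conversely, {1, 2, 4} is a clique of size 3, and the vertices of any clique must share a bag in every tree decomposition; so some bag has ≥ 3 vertices and tw(G) ≥ 2. Combining the bounds, tw(G) = 2.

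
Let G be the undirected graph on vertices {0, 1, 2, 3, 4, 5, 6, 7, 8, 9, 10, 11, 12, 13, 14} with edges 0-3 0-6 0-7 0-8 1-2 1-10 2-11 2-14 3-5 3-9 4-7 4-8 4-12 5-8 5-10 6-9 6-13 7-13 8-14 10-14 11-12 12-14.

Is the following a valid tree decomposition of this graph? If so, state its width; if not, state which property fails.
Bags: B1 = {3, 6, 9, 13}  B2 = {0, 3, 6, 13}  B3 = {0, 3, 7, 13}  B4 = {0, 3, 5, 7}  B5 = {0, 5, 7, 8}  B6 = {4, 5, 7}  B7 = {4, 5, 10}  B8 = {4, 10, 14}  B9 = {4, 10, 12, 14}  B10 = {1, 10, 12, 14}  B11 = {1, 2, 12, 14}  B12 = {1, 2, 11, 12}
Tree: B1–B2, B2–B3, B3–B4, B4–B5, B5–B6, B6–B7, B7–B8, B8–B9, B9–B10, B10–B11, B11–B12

No — edge (8,4) lies in no bag.

A tree decomposition must satisfy three properties: every vertex lies in some bag; for every edge, both endpoints lie together in some bag; and for every vertex, the bags containing it form a connected subtree. Here edge (8,4) lies in no bag, so the decomposition is invalid.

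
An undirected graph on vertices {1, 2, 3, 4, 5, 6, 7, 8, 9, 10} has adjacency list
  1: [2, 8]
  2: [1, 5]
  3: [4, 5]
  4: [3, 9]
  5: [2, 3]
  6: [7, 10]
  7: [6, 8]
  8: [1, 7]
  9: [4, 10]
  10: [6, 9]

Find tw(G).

2

A width-2 tree decomposition is:
Bags: B1 = {4, 9, 10}  B2 = {3, 4, 10}  B3 = {3, 5, 10}  B4 = {2, 5, 10}  B5 = {1, 2, 10}  B6 = {1, 8, 10}  B7 = {7, 8, 10}  B8 = {6, 7, 10}
Tree: B1–B2, B2–B3, B3–B4, B4–B5, B5–B6, B6–B7, B7–B8
Each bag holds 3 vertices, so the decomposition has width 2, which upper-bounds the treewidth. The edges 10–9–4–3–5–2–1–8–7–6–10 form a cycle, so G is not a tree and its treewidth is at least 2. Therefore the treewidth is 2.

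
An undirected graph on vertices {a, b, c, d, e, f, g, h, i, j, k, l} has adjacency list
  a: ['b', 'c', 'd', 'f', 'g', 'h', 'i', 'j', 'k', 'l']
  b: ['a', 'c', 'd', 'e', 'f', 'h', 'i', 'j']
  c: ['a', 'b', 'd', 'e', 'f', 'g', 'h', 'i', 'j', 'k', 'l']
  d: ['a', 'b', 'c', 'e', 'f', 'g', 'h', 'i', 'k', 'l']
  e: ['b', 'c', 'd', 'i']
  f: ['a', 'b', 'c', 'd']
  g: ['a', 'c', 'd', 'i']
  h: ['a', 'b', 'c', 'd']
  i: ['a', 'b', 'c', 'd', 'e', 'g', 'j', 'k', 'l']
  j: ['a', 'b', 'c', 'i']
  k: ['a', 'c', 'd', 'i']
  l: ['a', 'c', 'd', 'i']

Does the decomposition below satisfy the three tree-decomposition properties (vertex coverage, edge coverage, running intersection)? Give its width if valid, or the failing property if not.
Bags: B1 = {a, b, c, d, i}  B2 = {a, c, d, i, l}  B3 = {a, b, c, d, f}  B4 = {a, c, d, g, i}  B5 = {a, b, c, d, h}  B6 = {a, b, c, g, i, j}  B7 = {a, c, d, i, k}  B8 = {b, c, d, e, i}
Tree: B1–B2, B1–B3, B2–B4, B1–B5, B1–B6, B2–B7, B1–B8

No — bags containing vertex g are not connected in the tree.

A tree decomposition must satisfy three properties: every vertex lies in some bag; for every edge, both endpoints lie together in some bag; and for every vertex, the bags containing it form a connected subtree. Here bags containing vertex g are not connected in the tree, so the decomposition is invalid.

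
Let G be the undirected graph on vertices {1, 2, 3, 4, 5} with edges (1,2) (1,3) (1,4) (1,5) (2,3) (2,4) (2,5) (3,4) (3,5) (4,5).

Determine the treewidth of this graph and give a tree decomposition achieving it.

Treewidth 4.
One such decomposition:
Bags: B1 = {1, 2, 3, 4, 5}
Tree: (single bag)

A single bag containing all 5 vertices is trivially a valid decomposition of width 4. Conversely, {1, 2, 3, 4, 5} is a clique of size 5, and the vertices of any clique must share a bag in every tree decomposition; so some bag has ≥ 5 vertices and tw(G) ≥ 4. The upper and lower bounds meet at 4, so that is the treewidth.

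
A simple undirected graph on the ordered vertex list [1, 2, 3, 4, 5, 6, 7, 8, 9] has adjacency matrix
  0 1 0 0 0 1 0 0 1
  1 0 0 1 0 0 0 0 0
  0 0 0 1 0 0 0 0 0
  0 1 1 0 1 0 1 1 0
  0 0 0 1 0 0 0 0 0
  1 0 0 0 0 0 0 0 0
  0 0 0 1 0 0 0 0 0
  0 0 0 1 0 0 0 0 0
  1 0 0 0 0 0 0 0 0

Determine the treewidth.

A width-1 tree decomposition is:
Bags: B1 = {2, 4}  B2 = {1, 2}  B3 = {4, 8}  B4 = {4, 7}  B5 = {4, 5}  B6 = {3, 4}  B7 = {1, 6}  B8 = {1, 9}
Tree: B1–B2, B1–B3, B1–B4, B3–B5, B5–B6, B2–B7, B7–B8
Each bag holds 2 vertices, so the decomposition has width 1, which upper-bounds the treewidth. Since G has at least one edge (e.g. 2–4), it is not an edgeless graph, so tw(G) ≥ 1. Therefore the treewidth is 1.

1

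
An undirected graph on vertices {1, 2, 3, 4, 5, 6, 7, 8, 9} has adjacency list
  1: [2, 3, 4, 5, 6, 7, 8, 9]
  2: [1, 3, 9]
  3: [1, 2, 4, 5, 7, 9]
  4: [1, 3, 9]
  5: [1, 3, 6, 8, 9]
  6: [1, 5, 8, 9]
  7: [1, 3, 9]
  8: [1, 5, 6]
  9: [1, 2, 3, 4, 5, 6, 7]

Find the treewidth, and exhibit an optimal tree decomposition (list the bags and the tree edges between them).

The largest bag has 4 vertices, giving width 3; this decomposition certifies tw(G) ≤ 3. On the other hand G contains the 4-clique {1, 5, 6, 8}. A clique must lie in a single bag of any decomposition, so no decomposition can have width below 3. Therefore the treewidth is 3.

Treewidth 3.
One optimal decomposition is:
Bags: B1 = {1, 2, 3, 9}  B2 = {1, 3, 4, 9}  B3 = {1, 3, 5, 9}  B4 = {1, 5, 6, 9}  B5 = {1, 5, 6, 8}  B6 = {1, 3, 7, 9}
Tree: B1–B2, B2–B3, B3–B4, B4–B5, B3–B6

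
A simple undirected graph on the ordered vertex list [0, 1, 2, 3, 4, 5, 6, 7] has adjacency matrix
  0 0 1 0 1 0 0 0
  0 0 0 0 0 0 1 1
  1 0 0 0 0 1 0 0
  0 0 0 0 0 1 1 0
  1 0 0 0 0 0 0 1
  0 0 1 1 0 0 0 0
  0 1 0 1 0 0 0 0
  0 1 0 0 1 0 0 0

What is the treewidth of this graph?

A width-2 tree decomposition is:
Bags: B1 = {0, 2, 5}  B2 = {0, 4, 5}  B3 = {4, 5, 7}  B4 = {1, 5, 7}  B5 = {1, 5, 6}  B6 = {3, 5, 6}
Tree: B1–B2, B2–B3, B3–B4, B4–B5, B5–B6
Each bag holds 3 vertices, so the decomposition has width 2, which upper-bounds the treewidth. The edges 5–2–0–4–7–1–6–3–5 form a cycle, so G is not a tree and its treewidth is at least 2. Hence tw(G) = 2 exactly.

2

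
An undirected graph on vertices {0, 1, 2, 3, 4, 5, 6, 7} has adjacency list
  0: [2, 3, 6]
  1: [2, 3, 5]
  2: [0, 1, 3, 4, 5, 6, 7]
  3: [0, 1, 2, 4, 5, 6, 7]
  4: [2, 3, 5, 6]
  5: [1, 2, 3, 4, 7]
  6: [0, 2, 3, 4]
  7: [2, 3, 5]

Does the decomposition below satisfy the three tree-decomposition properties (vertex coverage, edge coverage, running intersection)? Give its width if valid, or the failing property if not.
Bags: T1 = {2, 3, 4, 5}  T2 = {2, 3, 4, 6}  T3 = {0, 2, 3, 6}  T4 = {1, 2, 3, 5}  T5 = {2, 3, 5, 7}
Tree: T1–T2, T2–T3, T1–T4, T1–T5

Yes; width 3.

Checking the three conditions: (i) the bags cover all of {0, 1, 2, 3, 4, 5, 6, 7}; (ii) for each edge, some bag contains both endpoints; (iii) the bags containing any fixed vertex form a subtree. All hold, so the decomposition is valid with width 4 − 1 = 3.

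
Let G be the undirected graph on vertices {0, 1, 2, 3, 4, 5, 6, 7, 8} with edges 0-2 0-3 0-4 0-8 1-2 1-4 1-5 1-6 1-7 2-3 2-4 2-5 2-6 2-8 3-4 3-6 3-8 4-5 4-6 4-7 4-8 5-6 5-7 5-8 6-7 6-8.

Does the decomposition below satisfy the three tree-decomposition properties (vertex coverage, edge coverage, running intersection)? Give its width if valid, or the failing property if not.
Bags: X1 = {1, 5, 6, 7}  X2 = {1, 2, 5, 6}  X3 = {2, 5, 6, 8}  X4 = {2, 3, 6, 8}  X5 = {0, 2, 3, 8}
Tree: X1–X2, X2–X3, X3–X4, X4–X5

No — vertex 4 appears in no bag.

A tree decomposition must satisfy three properties: every vertex lies in some bag; for every edge, both endpoints lie together in some bag; and for every vertex, the bags containing it form a connected subtree. Here vertex 4 appears in no bag, so the decomposition is invalid.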